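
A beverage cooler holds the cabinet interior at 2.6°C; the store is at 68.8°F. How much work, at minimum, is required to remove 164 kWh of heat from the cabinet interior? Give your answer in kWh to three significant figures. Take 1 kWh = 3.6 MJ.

In absolute terms T_C = 275.75 K and T_H = 293.59 K, so ΔT = 17.84 K.
The reversible limit is COP_R = T_C/ΔT = 15.45, so W_min = Q_C/COP = Q_C·ΔT/T_C.
W_min = 164.0 × 17.84/275.75 = 10.61 kWh.

10.6 kWh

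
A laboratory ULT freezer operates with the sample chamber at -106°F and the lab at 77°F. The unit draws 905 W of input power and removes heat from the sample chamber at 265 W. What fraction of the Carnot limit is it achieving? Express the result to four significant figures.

COP_actual = Q̇_C/Ẇ = 265.0/905.0 = 0.2928.
In absolute terms T_C = 196.48 K and T_H = 298.15 K, so ΔT = 101.7 K.
COP_Carnot = T_C/ΔT = 196.48/101.7 = 1.933.
η_II = COP_actual/COP_Carnot = 0.2928/1.933 = 0.1515.

0.1515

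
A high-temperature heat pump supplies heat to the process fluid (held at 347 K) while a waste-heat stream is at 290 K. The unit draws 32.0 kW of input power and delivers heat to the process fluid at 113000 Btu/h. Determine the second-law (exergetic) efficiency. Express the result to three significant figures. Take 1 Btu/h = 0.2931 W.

0.170

Converting, Q̇_H = 113000 Btu/h = 33.12 kW, so COP_actual = Q̇_H/Ẇ = 33.12/32.00 = 1.035.
The reservoir spacing is ΔT = 347 − 290 = 57.00 K.
COP_Carnot = T_H/ΔT = 347.00/57.00 = 6.088.
η_II = COP_actual/COP_Carnot = 1.035/6.088 = 0.1700.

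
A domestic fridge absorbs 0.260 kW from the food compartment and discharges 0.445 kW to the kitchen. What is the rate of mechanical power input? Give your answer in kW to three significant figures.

For a cyclic device the first law requires Q̇_H = Q̇_C + Ẇ.
Ẇ = Q̇_H − Q̇_C = 0.1850 kW.

0.185 kW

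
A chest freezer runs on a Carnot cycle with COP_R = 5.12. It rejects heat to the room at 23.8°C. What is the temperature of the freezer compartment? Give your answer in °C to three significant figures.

For a Carnot refrigerator COP_R = T_C/(T_H − T_C), so T_C = COP·T_H/(1 + COP).
With T_H = 296.95 K, T_C = 5.12 × 296.95/6.120 = 248.43 K.
Converting, 248.43 K = -24.72°C.

-24.7 °C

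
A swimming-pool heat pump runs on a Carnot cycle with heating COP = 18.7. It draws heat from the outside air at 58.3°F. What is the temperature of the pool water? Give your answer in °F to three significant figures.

COP_HP = T_H/(T_H − T_C) rearranges to T_H = COP·T_C/(COP − 1).
With T_C = 287.76 K, T_H = 18.7 × 287.76/17.70 = 304.02 K.
Converting, 304.02 K = 87.56°F.

87.6 °F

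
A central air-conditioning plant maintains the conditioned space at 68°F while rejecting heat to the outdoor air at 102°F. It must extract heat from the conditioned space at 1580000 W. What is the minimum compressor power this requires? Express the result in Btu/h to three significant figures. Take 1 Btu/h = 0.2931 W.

347000 Btu/h

In absolute terms T_C = 293.15 K and T_H = 312.04 K, so ΔT = 18.89 K.
COP_Carnot = T_C/ΔT = 293.15/18.89 = 15.52.
Ẇ_min = Q̇/COP_Carnot = 1580000/15.52 = 101800 W = 347300 Btu/h.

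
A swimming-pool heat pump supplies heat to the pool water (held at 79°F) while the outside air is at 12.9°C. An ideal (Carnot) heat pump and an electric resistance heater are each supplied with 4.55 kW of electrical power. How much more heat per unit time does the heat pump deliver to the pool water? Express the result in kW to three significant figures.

In absolute terms T_C = 286.05 K and T_H = 299.26 K, so ΔT = 13.21 K.
COP_Carnot = T_H/ΔT = 299.26/13.21 = 22.65.
The heat pump delivers Q̇_H = COP × Ẇ = 103.1 kW; the resistance heater delivers Ẇ = 4.550 kW.
Extra = (COP − 1)·Ẇ = 98.52 kW.

98.5 kW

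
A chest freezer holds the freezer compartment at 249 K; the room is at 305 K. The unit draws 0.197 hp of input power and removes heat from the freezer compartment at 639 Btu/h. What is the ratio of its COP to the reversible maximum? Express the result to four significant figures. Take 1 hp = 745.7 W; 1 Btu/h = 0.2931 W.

0.2867

Converting, Q̇_C = 639.0 Btu/h = 0.2512 hp, so COP_actual = Q̇_C/Ẇ = 0.2512/0.1970 = 1.275.
The reservoir spacing is ΔT = 305 − 249 = 56.00 K.
COP_Carnot = T_C/ΔT = 249.00/56.00 = 4.446.
η_II = COP_actual/COP_Carnot = 1.275/4.446 = 0.2867.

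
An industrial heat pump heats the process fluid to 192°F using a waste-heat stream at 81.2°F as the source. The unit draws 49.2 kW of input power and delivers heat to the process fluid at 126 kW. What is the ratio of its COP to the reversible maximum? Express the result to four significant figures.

COP_actual = Q̇_H/Ẇ = 126.0/49.20 = 2.561.
In absolute terms T_C = 300.48 K and T_H = 362.04 K, so ΔT = 61.56 K.
COP_Carnot = T_H/ΔT = 362.04/61.56 = 5.881.
η_II = COP_actual/COP_Carnot = 2.561/5.881 = 0.4354.

0.4354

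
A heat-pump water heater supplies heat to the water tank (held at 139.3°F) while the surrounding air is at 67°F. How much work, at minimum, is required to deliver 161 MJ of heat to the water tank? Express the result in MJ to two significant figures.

In absolute terms T_C = 292.59 K and T_H = 332.76 K, so ΔT = 40.17 K.
The reversible limit is COP_HP = T_H/ΔT = 8.285, so W_min = Q_H/COP = Q_H·ΔT/T_H.
W_min = 161.0 × 40.17/332.76 = 19.43 MJ.

19 MJ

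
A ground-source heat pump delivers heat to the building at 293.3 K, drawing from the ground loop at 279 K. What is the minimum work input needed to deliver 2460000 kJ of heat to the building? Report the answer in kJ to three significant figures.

120000 kJ

The reservoir spacing is ΔT = 293.3 − 279 = 14.30 K.
The reversible limit is COP_HP = T_H/ΔT = 20.51, so W_min = Q_H/COP = Q_H·ΔT/T_H.
W_min = 2460000 × 14.30/293.30 = 119900 kJ.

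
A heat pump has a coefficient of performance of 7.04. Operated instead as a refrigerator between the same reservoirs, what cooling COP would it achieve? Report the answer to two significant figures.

Since Q_H = Q_C + W for any cycle, COP_R = Q_C/W = Q_H/W − 1.
COP_R = 7.04 − 1 = 6.04.

6.0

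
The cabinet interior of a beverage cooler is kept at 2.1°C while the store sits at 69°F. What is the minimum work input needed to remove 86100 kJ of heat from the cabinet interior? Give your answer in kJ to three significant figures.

In absolute terms T_C = 275.25 K and T_H = 293.71 K, so ΔT = 18.46 K.
The reversible limit is COP_R = T_C/ΔT = 14.91, so W_min = Q_C/COP = Q_C·ΔT/T_C.
W_min = 86100 × 18.46/275.25 = 5773 kJ.

5770 kJ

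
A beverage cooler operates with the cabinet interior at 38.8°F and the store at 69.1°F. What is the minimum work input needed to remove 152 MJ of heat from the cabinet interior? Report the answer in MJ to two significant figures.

In absolute terms T_C = 276.93 K and T_H = 293.76 K, so ΔT = 16.83 K.
The reversible limit is COP_R = T_C/ΔT = 16.45, so W_min = Q_C/COP = Q_C·ΔT/T_C.
W_min = 152.0 × 16.83/276.93 = 9.239 MJ.

9.2 MJ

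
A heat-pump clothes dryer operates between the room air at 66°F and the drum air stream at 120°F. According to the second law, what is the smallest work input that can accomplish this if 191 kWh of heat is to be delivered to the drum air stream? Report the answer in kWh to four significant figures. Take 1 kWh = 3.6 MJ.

In absolute terms T_C = 292.04 K and T_H = 322.04 K, so ΔT = 30.00 K.
The reversible limit is COP_HP = T_H/ΔT = 10.73, so W_min = Q_H/COP = Q_H·ΔT/T_H.
W_min = 191.0 × 30.00/322.04 = 17.79 kWh.

17.79 kWh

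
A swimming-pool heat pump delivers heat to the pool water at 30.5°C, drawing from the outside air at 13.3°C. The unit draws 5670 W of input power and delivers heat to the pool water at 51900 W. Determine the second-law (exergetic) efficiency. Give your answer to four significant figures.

COP_actual = Q̇_H/Ẇ = 51900/5670 = 9.153.
In absolute terms T_C = 286.45 K and T_H = 303.65 K, so ΔT = 17.20 K.
COP_Carnot = T_H/ΔT = 303.65/17.20 = 17.65.
η_II = COP_actual/COP_Carnot = 9.153/17.65 = 0.5185.

0.5185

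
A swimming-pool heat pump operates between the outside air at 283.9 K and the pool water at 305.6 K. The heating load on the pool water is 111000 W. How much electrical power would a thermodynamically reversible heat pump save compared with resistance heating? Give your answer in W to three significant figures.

103000 W

The reservoir spacing is ΔT = 305.6 − 283.9 = 21.70 K.
COP_Carnot = T_H/ΔT = 305.60/21.70 = 14.08.
Resistance heating needs Ẇ_res = Q̇_H = 111000 W; the reversible heat pump needs only Ẇ_hp = Q̇_H/COP = 7882 W.
Saving = 111000 − 7882 = 103100 W.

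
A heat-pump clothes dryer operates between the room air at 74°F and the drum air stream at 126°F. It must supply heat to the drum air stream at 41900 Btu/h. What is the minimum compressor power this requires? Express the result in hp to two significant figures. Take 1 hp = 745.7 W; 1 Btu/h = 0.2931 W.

1.5 hp

In absolute terms T_C = 296.48 K and T_H = 325.37 K, so ΔT = 28.89 K.
COP_Carnot = T_H/ΔT = 325.37/28.89 = 11.26.
Ẇ_min = Q̇/COP_Carnot = 41900/11.26 = 3720 Btu/h = 1.462 hp.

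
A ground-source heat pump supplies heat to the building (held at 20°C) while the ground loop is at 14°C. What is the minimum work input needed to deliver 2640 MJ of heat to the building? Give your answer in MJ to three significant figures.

54.0 MJ

In absolute terms T_C = 287.15 K and T_H = 293.15 K, so ΔT = 6.000 K.
The reversible limit is COP_HP = T_H/ΔT = 48.86, so W_min = Q_H/COP = Q_H·ΔT/T_H.
W_min = 2640 × 6.000/293.15 = 54.03 MJ.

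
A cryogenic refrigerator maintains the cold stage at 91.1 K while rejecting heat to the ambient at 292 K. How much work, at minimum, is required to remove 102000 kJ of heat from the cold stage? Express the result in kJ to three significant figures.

225000 kJ

The reservoir spacing is ΔT = 292 − 91.1 = 200.9 K.
The reversible limit is COP_R = T_C/ΔT = 0.4535, so W_min = Q_C/COP = Q_C·ΔT/T_C.
W_min = 102000 × 200.9/91.10 = 224900 kJ.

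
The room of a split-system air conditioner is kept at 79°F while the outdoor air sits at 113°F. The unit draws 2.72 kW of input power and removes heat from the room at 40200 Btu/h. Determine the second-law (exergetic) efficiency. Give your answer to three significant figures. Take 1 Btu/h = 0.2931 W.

0.273

Converting, Q̇_C = 40200 Btu/h = 11.78 kW, so COP_actual = Q̇_C/Ẇ = 11.78/2.720 = 4.332.
In absolute terms T_C = 299.26 K and T_H = 318.15 K, so ΔT = 18.89 K.
COP_Carnot = T_C/ΔT = 299.26/18.89 = 15.84.
η_II = COP_actual/COP_Carnot = 4.332/15.84 = 0.2734.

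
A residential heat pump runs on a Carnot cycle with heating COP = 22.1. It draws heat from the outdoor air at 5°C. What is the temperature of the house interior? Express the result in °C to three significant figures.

COP_HP = T_H/(T_H − T_C) rearranges to T_H = COP·T_C/(COP − 1).
With T_C = 278.15 K, T_H = 22.1 × 278.15/21.10 = 291.33 K.
Converting, 291.33 K = 18.18°C.

18.2 °C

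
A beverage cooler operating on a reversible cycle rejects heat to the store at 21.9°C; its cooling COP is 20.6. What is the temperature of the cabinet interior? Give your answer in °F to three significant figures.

46.8 °F

For a Carnot refrigerator COP_R = T_C/(T_H − T_C), so T_C = COP·T_H/(1 + COP).
With T_H = 295.05 K, T_C = 20.6 × 295.05/21.60 = 281.39 K.
Converting, 281.39 K = 46.83°F.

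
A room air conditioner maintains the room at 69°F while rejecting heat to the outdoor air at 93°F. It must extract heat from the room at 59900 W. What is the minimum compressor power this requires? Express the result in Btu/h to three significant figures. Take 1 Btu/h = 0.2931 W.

In absolute terms T_C = 293.71 K and T_H = 307.04 K, so ΔT = 13.33 K.
COP_Carnot = T_C/ΔT = 293.71/13.33 = 22.03.
Ẇ_min = Q̇/COP_Carnot = 59900/22.03 = 2719 W = 9278 Btu/h.

9280 Btu/h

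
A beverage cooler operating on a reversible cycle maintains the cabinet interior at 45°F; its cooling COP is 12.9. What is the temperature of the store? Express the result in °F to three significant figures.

COP_R = T_C/(T_H − T_C) gives T_H − T_C = T_C/COP.
With T_C = 280.37 K, T_H = 280.37 × (1 + 1/12.9) = 302.11 K.
Converting, 302.11 K = 84.12°F.

84.1 °F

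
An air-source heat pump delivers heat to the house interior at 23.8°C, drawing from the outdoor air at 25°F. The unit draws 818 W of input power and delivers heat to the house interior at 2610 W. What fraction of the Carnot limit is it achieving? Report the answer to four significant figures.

0.2975

COP_actual = Q̇_H/Ẇ = 2610/818.0 = 3.191.
In absolute terms T_C = 269.26 K and T_H = 296.95 K, so ΔT = 27.69 K.
COP_Carnot = T_H/ΔT = 296.95/27.69 = 10.72.
η_II = COP_actual/COP_Carnot = 3.191/10.72 = 0.2975.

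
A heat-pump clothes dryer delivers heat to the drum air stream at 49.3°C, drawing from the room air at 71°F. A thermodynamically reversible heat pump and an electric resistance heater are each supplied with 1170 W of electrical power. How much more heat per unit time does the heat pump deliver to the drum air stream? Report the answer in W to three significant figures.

12500 W

In absolute terms T_C = 294.82 K and T_H = 322.45 K, so ΔT = 27.63 K.
COP_Carnot = T_H/ΔT = 322.45/27.63 = 11.67.
The heat pump delivers Q̇_H = COP × Ẇ = 13650 W; the resistance heater delivers Ẇ = 1170 W.
Extra = (COP − 1)·Ẇ = 12480 W.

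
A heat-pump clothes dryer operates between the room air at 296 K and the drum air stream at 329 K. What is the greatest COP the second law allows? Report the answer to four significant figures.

The reservoir spacing is ΔT = 329 − 296 = 33.00 K.
For a reversible cycle, COP_Carnot = T_H/ΔT = 329.00/33.00 = 9.970.

9.970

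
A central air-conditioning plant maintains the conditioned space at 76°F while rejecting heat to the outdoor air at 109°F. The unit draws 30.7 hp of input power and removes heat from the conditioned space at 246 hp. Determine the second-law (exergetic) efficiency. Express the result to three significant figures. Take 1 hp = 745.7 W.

0.494

COP_actual = Q̇_C/Ẇ = 246.0/30.70 = 8.013.
In absolute terms T_C = 297.59 K and T_H = 315.93 K, so ΔT = 18.33 K.
COP_Carnot = T_C/ΔT = 297.59/18.33 = 16.23.
η_II = COP_actual/COP_Carnot = 8.013/16.23 = 0.4936.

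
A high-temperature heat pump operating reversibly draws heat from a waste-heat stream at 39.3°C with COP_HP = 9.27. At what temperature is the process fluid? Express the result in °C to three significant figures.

77.1 °C

COP_HP = T_H/(T_H − T_C) rearranges to T_H = COP·T_C/(COP − 1).
With T_C = 312.45 K, T_H = 9.27 × 312.45/8.270 = 350.23 K.
Converting, 350.23 K = 77.08°C.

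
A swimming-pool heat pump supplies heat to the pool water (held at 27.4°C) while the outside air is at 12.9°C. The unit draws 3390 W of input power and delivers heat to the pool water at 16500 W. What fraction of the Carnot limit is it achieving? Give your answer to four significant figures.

COP_actual = Q̇_H/Ẇ = 16500/3390 = 4.867.
In absolute terms T_C = 286.05 K and T_H = 300.55 K, so ΔT = 14.50 K.
COP_Carnot = T_H/ΔT = 300.55/14.50 = 20.73.
η_II = COP_actual/COP_Carnot = 4.867/20.73 = 0.2348.

0.2348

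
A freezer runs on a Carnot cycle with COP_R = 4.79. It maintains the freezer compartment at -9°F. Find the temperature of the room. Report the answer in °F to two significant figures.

85 °F

COP_R = T_C/(T_H − T_C) gives T_H − T_C = T_C/COP.
With T_C = 250.37 K, T_H = 250.37 × (1 + 1/4.79) = 302.64 K.
Converting, 302.64 K = 85.09°F.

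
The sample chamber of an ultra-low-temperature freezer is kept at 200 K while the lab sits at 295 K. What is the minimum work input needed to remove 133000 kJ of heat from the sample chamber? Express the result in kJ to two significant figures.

63000 kJ

The reservoir spacing is ΔT = 295 − 200 = 95.00 K.
The reversible limit is COP_R = T_C/ΔT = 2.105, so W_min = Q_C/COP = Q_C·ΔT/T_C.
W_min = 133000 × 95.00/200.00 = 63180 kJ.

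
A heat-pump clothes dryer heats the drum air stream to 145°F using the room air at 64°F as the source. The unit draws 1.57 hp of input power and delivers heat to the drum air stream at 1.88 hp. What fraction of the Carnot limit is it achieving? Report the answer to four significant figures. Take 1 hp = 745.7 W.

0.1604

COP_actual = Q̇_H/Ẇ = 1.880/1.570 = 1.197.
In absolute terms T_C = 290.93 K and T_H = 335.93 K, so ΔT = 45.00 K.
COP_Carnot = T_H/ΔT = 335.93/45.00 = 7.465.
η_II = COP_actual/COP_Carnot = 1.197/7.465 = 0.1604.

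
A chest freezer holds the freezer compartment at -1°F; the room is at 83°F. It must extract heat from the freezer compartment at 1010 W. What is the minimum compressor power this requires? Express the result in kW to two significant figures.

In absolute terms T_C = 254.82 K and T_H = 301.48 K, so ΔT = 46.67 K.
COP_Carnot = T_C/ΔT = 254.82/46.67 = 5.460.
Ẇ_min = Q̇/COP_Carnot = 1010/5.460 = 185.0 W = 0.1850 kW.

0.18 kW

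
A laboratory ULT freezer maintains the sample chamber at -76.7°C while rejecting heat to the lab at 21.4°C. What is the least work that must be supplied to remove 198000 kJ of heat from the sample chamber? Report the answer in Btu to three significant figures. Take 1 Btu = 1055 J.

93700 Btu

In absolute terms T_C = 196.45 K and T_H = 294.55 K, so ΔT = 98.10 K.
The reversible limit is COP_R = T_C/ΔT = 2.003, so W_min = Q_C/COP = Q_C·ΔT/T_C.
W_min = 198000 × 98.10/196.45 = 98870 kJ = 93720 Btu.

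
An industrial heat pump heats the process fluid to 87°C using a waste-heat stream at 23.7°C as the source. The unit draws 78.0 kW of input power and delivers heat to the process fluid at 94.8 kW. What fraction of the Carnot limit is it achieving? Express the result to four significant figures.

0.2136

COP_actual = Q̇_H/Ẇ = 94.80/78.00 = 1.215.
In absolute terms T_C = 296.85 K and T_H = 360.15 K, so ΔT = 63.30 K.
COP_Carnot = T_H/ΔT = 360.15/63.30 = 5.690.
η_II = COP_actual/COP_Carnot = 1.215/5.690 = 0.2136.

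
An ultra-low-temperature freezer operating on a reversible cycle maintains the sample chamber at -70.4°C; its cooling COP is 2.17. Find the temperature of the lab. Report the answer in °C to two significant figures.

COP_R = T_C/(T_H − T_C) gives T_H − T_C = T_C/COP.
With T_C = 202.75 K, T_H = 202.75 × (1 + 1/2.17) = 296.18 K.
Converting, 296.18 K = 23.03°C.

23 °C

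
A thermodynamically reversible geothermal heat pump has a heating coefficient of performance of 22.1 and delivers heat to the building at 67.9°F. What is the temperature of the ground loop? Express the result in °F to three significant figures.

COP_HP = T_H/(T_H − T_C) gives T_H − T_C = T_H/COP.
With T_H = 293.09 K, T_C = 293.09 × (1 − 1/22.1) = 279.83 K.
Converting, 279.83 K = 44.03°F.

44.0 °F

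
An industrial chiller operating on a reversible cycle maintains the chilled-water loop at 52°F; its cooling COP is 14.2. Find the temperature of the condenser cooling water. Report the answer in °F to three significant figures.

88.0 °F

COP_R = T_C/(T_H − T_C) gives T_H − T_C = T_C/COP.
With T_C = 284.26 K, T_H = 284.26 × (1 + 1/14.2) = 304.28 K.
Converting, 304.28 K = 88.03°F.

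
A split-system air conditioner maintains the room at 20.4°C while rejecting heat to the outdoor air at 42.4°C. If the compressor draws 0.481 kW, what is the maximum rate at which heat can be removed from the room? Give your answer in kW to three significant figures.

In absolute terms T_C = 293.55 K and T_H = 315.55 K, so ΔT = 22.00 K.
COP_Carnot = T_C/ΔT = 293.55/22.00 = 13.34.
Q̇_max = COP_Carnot × Ẇ = 13.34 × 0.4810 kW = 6.418 kW.

6.42 kW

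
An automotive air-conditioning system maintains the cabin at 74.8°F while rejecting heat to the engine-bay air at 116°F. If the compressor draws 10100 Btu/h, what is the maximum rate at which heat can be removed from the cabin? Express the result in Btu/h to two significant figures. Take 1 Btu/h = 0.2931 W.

In absolute terms T_C = 296.93 K and T_H = 319.82 K, so ΔT = 22.89 K.
COP_Carnot = T_C/ΔT = 296.93/22.89 = 12.97.
Q̇_max = COP_Carnot × Ẇ = 12.97 × 10100 Btu/h = 131000 Btu/h.

130000 Btu/h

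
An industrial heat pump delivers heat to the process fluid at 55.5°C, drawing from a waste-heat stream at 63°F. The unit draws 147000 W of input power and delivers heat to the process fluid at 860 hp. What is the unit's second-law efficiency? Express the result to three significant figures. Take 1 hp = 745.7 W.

Converting, Q̇_H = 860.0 hp = 641300 W, so COP_actual = Q̇_H/Ẇ = 641300/147000 = 4.363.
In absolute terms T_C = 290.37 K and T_H = 328.65 K, so ΔT = 38.28 K.
COP_Carnot = T_H/ΔT = 328.65/38.28 = 8.586.
η_II = COP_actual/COP_Carnot = 4.363/8.586 = 0.5081.

0.508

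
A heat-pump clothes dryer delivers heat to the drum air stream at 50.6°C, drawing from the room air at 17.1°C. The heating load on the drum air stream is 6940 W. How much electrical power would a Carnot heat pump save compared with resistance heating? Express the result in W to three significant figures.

In absolute terms T_C = 290.25 K and T_H = 323.75 K, so ΔT = 33.50 K.
COP_Carnot = T_H/ΔT = 323.75/33.50 = 9.664.
Resistance heating needs Ẇ_res = Q̇_H = 6940 W; the reversible heat pump needs only Ẇ_hp = Q̇_H/COP = 718.1 W.
Saving = 6940 − 718.1 = 6222 W.

6220 W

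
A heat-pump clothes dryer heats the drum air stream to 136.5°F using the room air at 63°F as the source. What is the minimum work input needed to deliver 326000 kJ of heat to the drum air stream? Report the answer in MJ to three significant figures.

40.2 MJ

In absolute terms T_C = 290.37 K and T_H = 331.21 K, so ΔT = 40.83 K.
The reversible limit is COP_HP = T_H/ΔT = 8.111, so W_min = Q_H/COP = Q_H·ΔT/T_H.
W_min = 326000 × 40.83/331.21 = 40190 kJ = 40.19 MJ.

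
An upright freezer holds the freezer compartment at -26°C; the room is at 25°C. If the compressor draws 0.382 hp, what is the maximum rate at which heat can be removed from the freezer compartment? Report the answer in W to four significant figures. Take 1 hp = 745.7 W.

In absolute terms T_C = 247.15 K and T_H = 298.15 K, so ΔT = 51.00 K.
COP_Carnot = T_C/ΔT = 247.15/51.00 = 4.846.
Q̇_max = COP_Carnot × Ẇ = 4.846 × 0.3820 hp = 1.851 hp = 1380 W.

1380 W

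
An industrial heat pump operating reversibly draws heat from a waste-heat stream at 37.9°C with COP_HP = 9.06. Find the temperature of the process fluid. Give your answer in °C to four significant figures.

COP_HP = T_H/(T_H − T_C) rearranges to T_H = COP·T_C/(COP − 1).
With T_C = 311.05 K, T_H = 9.06 × 311.05/8.060 = 349.64 K.
Converting, 349.64 K = 76.49°C.

76.49 °C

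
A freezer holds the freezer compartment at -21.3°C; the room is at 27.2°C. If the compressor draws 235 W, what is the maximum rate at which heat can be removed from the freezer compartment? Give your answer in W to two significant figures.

In absolute terms T_C = 251.85 K and T_H = 300.35 K, so ΔT = 48.50 K.
COP_Carnot = T_C/ΔT = 251.85/48.50 = 5.193.
Q̇_max = COP_Carnot × Ẇ = 5.193 × 235.0 W = 1220 W.

1200 W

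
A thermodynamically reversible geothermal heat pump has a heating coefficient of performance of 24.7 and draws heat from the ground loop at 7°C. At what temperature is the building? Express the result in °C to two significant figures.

COP_HP = T_H/(T_H − T_C) rearranges to T_H = COP·T_C/(COP − 1).
With T_C = 280.15 K, T_H = 24.7 × 280.15/23.70 = 291.97 K.
Converting, 291.97 K = 18.82°C.

19 °C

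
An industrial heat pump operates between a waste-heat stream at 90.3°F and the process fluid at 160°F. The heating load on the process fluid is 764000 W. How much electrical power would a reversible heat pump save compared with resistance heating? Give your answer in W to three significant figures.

In absolute terms T_C = 305.54 K and T_H = 344.26 K, so ΔT = 38.72 K.
COP_Carnot = T_H/ΔT = 344.26/38.72 = 8.891.
Resistance heating needs Ẇ_res = Q̇_H = 764000 W; the reversible heat pump needs only Ẇ_hp = Q̇_H/COP = 85930 W.
Saving = 764000 − 85930 = 678100 W.

678000 W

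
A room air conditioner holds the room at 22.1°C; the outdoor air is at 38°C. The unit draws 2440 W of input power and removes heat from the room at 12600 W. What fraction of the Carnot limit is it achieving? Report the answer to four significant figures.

COP_actual = Q̇_C/Ẇ = 12600/2440 = 5.164.
In absolute terms T_C = 295.25 K and T_H = 311.15 K, so ΔT = 15.90 K.
COP_Carnot = T_C/ΔT = 295.25/15.90 = 18.57.
η_II = COP_actual/COP_Carnot = 5.164/18.57 = 0.2781.

0.2781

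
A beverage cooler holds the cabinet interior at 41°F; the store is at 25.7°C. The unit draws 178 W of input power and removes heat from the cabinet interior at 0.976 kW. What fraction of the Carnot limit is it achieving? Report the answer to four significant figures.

Converting, Q̇_C = 0.9760 kW = 976.0 W, so COP_actual = Q̇_C/Ẇ = 976.0/178.0 = 5.483.
In absolute terms T_C = 278.15 K and T_H = 298.85 K, so ΔT = 20.70 K.
COP_Carnot = T_C/ΔT = 278.15/20.70 = 13.44.
η_II = COP_actual/COP_Carnot = 5.483/13.44 = 0.4081.

0.4081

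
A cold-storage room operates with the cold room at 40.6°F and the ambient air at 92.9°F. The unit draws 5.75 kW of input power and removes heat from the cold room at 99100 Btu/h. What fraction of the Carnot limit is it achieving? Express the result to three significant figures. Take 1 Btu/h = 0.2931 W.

0.528

Converting, Q̇_C = 99100 Btu/h = 29.05 kW, so COP_actual = Q̇_C/Ẇ = 29.05/5.750 = 5.052.
In absolute terms T_C = 277.93 K and T_H = 306.98 K, so ΔT = 29.06 K.
COP_Carnot = T_C/ΔT = 277.93/29.06 = 9.565.
η_II = COP_actual/COP_Carnot = 5.052/9.565 = 0.5281.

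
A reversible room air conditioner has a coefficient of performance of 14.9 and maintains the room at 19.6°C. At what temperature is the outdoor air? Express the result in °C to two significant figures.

39 °C

COP_R = T_C/(T_H − T_C) gives T_H − T_C = T_C/COP.
With T_C = 292.75 K, T_H = 292.75 × (1 + 1/14.9) = 312.40 K.
Converting, 312.40 K = 39.25°C.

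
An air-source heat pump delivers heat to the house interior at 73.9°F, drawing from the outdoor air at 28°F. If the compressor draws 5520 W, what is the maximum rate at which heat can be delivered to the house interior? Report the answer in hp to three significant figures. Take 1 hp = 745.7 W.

In absolute terms T_C = 270.93 K and T_H = 296.43 K, so ΔT = 25.50 K.
COP_Carnot = T_H/ΔT = 296.43/25.50 = 11.62.
Q̇_max = COP_Carnot × Ẇ = 11.62 × 5520 W = 64170 W = 86.05 hp.

86.1 hp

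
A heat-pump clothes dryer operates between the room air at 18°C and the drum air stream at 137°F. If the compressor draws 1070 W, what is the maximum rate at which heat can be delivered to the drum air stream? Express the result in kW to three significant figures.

8.79 kW

In absolute terms T_C = 291.15 K and T_H = 331.48 K, so ΔT = 40.33 K.
COP_Carnot = T_H/ΔT = 331.48/40.33 = 8.219.
Q̇_max = COP_Carnot × Ẇ = 8.219 × 1070 W = 8794 W = 8.794 kW.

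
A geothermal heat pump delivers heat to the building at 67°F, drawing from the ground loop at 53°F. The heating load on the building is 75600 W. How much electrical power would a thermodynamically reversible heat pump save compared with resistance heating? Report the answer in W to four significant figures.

73590 W

In absolute terms T_C = 284.82 K and T_H = 292.59 K, so ΔT = 7.778 K.
COP_Carnot = T_H/ΔT = 292.59/7.778 = 37.62.
Resistance heating needs Ẇ_res = Q̇_H = 75600 W; the reversible heat pump needs only Ẇ_hp = Q̇_H/COP = 2010 W.
Saving = 75600 − 2010 = 73590 W.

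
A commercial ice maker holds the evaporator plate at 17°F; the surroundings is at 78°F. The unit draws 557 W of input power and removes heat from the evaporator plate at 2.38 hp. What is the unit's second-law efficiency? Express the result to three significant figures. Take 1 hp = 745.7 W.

0.408

Converting, Q̇_C = 2.380 hp = 1775 W, so COP_actual = Q̇_C/Ẇ = 1775/557.0 = 3.186.
In absolute terms T_C = 264.82 K and T_H = 298.71 K, so ΔT = 33.89 K.
COP_Carnot = T_C/ΔT = 264.82/33.89 = 7.814.
η_II = COP_actual/COP_Carnot = 3.186/7.814 = 0.4078.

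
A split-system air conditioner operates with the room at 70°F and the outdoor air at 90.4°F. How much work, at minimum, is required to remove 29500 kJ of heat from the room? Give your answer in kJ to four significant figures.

In absolute terms T_C = 294.26 K and T_H = 305.59 K, so ΔT = 11.33 K.
The reversible limit is COP_R = T_C/ΔT = 25.96, so W_min = Q_C/COP = Q_C·ΔT/T_C.
W_min = 29500 × 11.33/294.26 = 1136 kJ.

1136 kJ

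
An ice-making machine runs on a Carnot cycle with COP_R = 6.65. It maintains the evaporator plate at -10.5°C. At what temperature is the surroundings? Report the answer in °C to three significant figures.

COP_R = T_C/(T_H − T_C) gives T_H − T_C = T_C/COP.
With T_C = 262.65 K, T_H = 262.65 × (1 + 1/6.65) = 302.15 K.
Converting, 302.15 K = 29.00°C.

29.0 °C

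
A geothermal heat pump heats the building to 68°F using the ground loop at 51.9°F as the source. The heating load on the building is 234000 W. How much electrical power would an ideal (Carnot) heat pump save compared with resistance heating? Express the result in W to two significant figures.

230000 W

In absolute terms T_C = 284.21 K and T_H = 293.15 K, so ΔT = 8.944 K.
COP_Carnot = T_H/ΔT = 293.15/8.944 = 32.77.
Resistance heating needs Ẇ_res = Q̇_H = 234000 W; the reversible heat pump needs only Ẇ_hp = Q̇_H/COP = 7140 W.
Saving = 234000 − 7140 = 226900 W.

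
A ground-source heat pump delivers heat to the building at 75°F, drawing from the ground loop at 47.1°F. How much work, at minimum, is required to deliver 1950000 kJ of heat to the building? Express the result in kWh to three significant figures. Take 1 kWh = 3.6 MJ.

28.3 kWh

In absolute terms T_C = 281.54 K and T_H = 297.04 K, so ΔT = 15.50 K.
The reversible limit is COP_HP = T_H/ΔT = 19.16, so W_min = Q_H/COP = Q_H·ΔT/T_H.
W_min = 1950000 × 15.50/297.04 = 101800 kJ = 28.27 kWh.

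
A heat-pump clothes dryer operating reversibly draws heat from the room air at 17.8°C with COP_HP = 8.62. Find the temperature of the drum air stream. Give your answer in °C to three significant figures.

COP_HP = T_H/(T_H − T_C) rearranges to T_H = COP·T_C/(COP − 1).
With T_C = 290.95 K, T_H = 8.62 × 290.95/7.620 = 329.13 K.
Converting, 329.13 K = 55.98°C.

56.0 °C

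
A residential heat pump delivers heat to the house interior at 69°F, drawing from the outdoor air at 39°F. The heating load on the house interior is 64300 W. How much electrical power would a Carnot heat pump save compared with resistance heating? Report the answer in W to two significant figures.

In absolute terms T_C = 277.04 K and T_H = 293.71 K, so ΔT = 16.67 K.
COP_Carnot = T_H/ΔT = 293.71/16.67 = 17.62.
Resistance heating needs Ẇ_res = Q̇_H = 64300 W; the reversible heat pump needs only Ẇ_hp = Q̇_H/COP = 3649 W.
Saving = 64300 − 3649 = 60650 W.

61000 W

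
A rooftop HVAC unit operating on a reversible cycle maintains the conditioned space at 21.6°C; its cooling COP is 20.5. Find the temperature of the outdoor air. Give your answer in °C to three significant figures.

36.0 °C

COP_R = T_C/(T_H − T_C) gives T_H − T_C = T_C/COP.
With T_C = 294.75 K, T_H = 294.75 × (1 + 1/20.5) = 309.13 K.
Converting, 309.13 K = 35.98°C.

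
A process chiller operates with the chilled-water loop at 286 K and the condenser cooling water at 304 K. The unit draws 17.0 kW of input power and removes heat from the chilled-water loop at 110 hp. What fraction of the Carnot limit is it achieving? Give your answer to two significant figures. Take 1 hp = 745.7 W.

0.30

Converting, Q̇_C = 110.0 hp = 82.03 kW, so COP_actual = Q̇_C/Ẇ = 82.03/17.00 = 4.825.
The reservoir spacing is ΔT = 304 − 286 = 18.00 K.
COP_Carnot = T_C/ΔT = 286.00/18.00 = 15.89.
η_II = COP_actual/COP_Carnot = 4.825/15.89 = 0.3037.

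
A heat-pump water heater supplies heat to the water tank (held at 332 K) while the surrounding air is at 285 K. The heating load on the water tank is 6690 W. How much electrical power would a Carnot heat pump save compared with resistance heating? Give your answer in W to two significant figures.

5700 W

The reservoir spacing is ΔT = 332 − 285 = 47.00 K.
COP_Carnot = T_H/ΔT = 332.00/47.00 = 7.064.
Resistance heating needs Ẇ_res = Q̇_H = 6690 W; the reversible heat pump needs only Ẇ_hp = Q̇_H/COP = 947.1 W.
Saving = 6690 − 947.1 = 5743 W.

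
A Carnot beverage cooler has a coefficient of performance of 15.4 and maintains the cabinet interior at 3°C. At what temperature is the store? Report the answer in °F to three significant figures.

COP_R = T_C/(T_H − T_C) gives T_H − T_C = T_C/COP.
With T_C = 276.15 K, T_H = 276.15 × (1 + 1/15.4) = 294.08 K.
Converting, 294.08 K = 69.68°F.

69.7 °F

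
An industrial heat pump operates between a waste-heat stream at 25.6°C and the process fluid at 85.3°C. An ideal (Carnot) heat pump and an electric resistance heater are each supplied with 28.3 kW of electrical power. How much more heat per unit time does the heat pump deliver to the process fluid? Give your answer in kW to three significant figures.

142 kW

In absolute terms T_C = 298.75 K and T_H = 358.45 K, so ΔT = 59.70 K.
COP_Carnot = T_H/ΔT = 358.45/59.70 = 6.004.
The heat pump delivers Q̇_H = COP × Ẇ = 169.9 kW; the resistance heater delivers Ẇ = 28.30 kW.
Extra = (COP − 1)·Ẇ = 141.6 kW.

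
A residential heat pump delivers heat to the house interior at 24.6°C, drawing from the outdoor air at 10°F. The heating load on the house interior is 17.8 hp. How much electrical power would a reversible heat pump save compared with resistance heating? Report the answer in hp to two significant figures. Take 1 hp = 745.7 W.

16 hp

In absolute terms T_C = 260.93 K and T_H = 297.75 K, so ΔT = 36.82 K.
COP_Carnot = T_H/ΔT = 297.75/36.82 = 8.086.
Resistance heating needs Ẇ_res = Q̇_H = 17.80 hp; the reversible heat pump needs only Ẇ_hp = Q̇_H/COP = 2.201 hp.
Saving = 17.80 − 2.201 = 15.60 hp.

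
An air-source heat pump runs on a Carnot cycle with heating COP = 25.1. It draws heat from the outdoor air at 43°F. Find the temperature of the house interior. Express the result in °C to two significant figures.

COP_HP = T_H/(T_H − T_C) rearranges to T_H = COP·T_C/(COP − 1).
With T_C = 279.26 K, T_H = 25.1 × 279.26/24.10 = 290.85 K.
Converting, 290.85 K = 17.70°C.

18 °C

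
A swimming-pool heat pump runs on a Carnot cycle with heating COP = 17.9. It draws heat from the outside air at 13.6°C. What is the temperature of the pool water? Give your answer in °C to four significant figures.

COP_HP = T_H/(T_H − T_C) rearranges to T_H = COP·T_C/(COP − 1).
With T_C = 286.75 K, T_H = 17.9 × 286.75/16.90 = 303.72 K.
Converting, 303.72 K = 30.57°C.

30.57 °C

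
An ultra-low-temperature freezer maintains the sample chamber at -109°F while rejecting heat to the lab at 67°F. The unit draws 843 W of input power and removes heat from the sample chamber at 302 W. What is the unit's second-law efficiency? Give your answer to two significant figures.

COP_actual = Q̇_C/Ẇ = 302.0/843.0 = 0.3582.
In absolute terms T_C = 194.82 K and T_H = 292.59 K, so ΔT = 97.78 K.
COP_Carnot = T_C/ΔT = 194.82/97.78 = 1.992.
η_II = COP_actual/COP_Carnot = 0.3582/1.992 = 0.1798.

0.18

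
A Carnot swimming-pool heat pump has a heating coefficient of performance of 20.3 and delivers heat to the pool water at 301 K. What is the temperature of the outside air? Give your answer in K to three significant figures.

286 K

COP_HP = T_H/(T_H − T_C) gives T_H − T_C = T_H/COP.
With T_H = 301.00 K, T_C = 301.00 × (1 − 1/20.3) = 286.17 K.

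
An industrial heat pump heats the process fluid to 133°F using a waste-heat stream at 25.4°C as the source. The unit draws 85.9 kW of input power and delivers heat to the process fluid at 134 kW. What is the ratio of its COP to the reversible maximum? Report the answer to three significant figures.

COP_actual = Q̇_H/Ẇ = 134.0/85.90 = 1.560.
In absolute terms T_C = 298.55 K and T_H = 329.26 K, so ΔT = 30.71 K.
COP_Carnot = T_H/ΔT = 329.26/30.71 = 10.72.
η_II = COP_actual/COP_Carnot = 1.560/10.72 = 0.1455.

0.146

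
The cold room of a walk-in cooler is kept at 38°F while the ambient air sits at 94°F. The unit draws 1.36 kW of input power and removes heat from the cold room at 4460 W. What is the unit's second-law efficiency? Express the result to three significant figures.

Converting, Q̇_C = 4460 W = 4.460 kW, so COP_actual = Q̇_C/Ẇ = 4.460/1.360 = 3.279.
In absolute terms T_C = 276.48 K and T_H = 307.59 K, so ΔT = 31.11 K.
COP_Carnot = T_C/ΔT = 276.48/31.11 = 8.887.
η_II = COP_actual/COP_Carnot = 3.279/8.887 = 0.3690.

0.369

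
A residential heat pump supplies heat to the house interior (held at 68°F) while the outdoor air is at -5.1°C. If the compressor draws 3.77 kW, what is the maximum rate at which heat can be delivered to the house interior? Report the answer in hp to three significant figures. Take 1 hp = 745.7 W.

In absolute terms T_C = 268.05 K and T_H = 293.15 K, so ΔT = 25.10 K.
COP_Carnot = T_H/ΔT = 293.15/25.10 = 11.68.
Q̇_max = COP_Carnot × Ẇ = 11.68 × 3.770 kW = 44.03 kW = 59.05 hp.

59.0 hp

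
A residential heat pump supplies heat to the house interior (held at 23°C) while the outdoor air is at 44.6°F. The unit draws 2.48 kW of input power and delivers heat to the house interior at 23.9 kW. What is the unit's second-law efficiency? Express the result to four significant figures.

COP_actual = Q̇_H/Ẇ = 23.90/2.480 = 9.637.
In absolute terms T_C = 280.15 K and T_H = 296.15 K, so ΔT = 16.00 K.
COP_Carnot = T_H/ΔT = 296.15/16.00 = 18.51.
η_II = COP_actual/COP_Carnot = 9.637/18.51 = 0.5207.

0.5207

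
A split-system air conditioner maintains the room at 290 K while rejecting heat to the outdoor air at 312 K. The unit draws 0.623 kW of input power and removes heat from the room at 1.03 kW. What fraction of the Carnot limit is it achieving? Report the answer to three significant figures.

0.125

COP_actual = Q̇_C/Ẇ = 1.030/0.6230 = 1.653.
The reservoir spacing is ΔT = 312 − 290 = 22.00 K.
COP_Carnot = T_C/ΔT = 290.00/22.00 = 13.18.
η_II = COP_actual/COP_Carnot = 1.653/13.18 = 0.1254.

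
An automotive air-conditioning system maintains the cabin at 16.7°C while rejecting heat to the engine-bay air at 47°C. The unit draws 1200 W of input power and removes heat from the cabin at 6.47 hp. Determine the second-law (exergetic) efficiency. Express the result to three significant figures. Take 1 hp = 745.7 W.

0.420

Converting, Q̇_C = 6.470 hp = 4825 W, so COP_actual = Q̇_C/Ẇ = 4825/1200 = 4.021.
In absolute terms T_C = 289.85 K and T_H = 320.15 K, so ΔT = 30.30 K.
COP_Carnot = T_C/ΔT = 289.85/30.30 = 9.566.
η_II = COP_actual/COP_Carnot = 4.021/9.566 = 0.4203.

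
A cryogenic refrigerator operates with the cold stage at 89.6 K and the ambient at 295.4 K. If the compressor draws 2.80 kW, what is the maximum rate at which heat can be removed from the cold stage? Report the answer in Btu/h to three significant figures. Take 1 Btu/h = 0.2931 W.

The reservoir spacing is ΔT = 295.4 − 89.6 = 205.8 K.
COP_Carnot = T_C/ΔT = 89.60/205.8 = 0.4354.
Q̇_max = COP_Carnot × Ẇ = 0.4354 × 2.800 kW = 1.219 kW = 4159 Btu/h.

4160 Btu/h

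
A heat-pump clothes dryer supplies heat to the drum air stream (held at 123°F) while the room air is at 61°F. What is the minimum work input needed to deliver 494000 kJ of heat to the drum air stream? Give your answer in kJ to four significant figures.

52560 kJ

In absolute terms T_C = 289.26 K and T_H = 323.71 K, so ΔT = 34.44 K.
The reversible limit is COP_HP = T_H/ΔT = 9.398, so W_min = Q_H/COP = Q_H·ΔT/T_H.
W_min = 494000 × 34.44/323.71 = 52560 kJ.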